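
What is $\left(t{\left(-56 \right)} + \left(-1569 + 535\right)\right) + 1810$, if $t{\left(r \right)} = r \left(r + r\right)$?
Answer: $7048$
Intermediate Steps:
$t{\left(r \right)} = 2 r^{2}$ ($t{\left(r \right)} = r 2 r = 2 r^{2}$)
$\left(t{\left(-56 \right)} + \left(-1569 + 535\right)\right) + 1810 = \left(2 \left(-56\right)^{2} + \left(-1569 + 535\right)\right) + 1810 = \left(2 \cdot 3136 - 1034\right) + 1810 = \left(6272 - 1034\right) + 1810 = 5238 + 1810 = 7048$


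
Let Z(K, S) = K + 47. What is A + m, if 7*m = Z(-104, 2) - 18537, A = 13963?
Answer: 79147/7 ≈ 11307.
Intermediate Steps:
Z(K, S) = 47 + K
m = -18594/7 (m = ((47 - 104) - 18537)/7 = (-57 - 18537)/7 = (1/7)*(-18594) = -18594/7 ≈ -2656.3)
A + m = 13963 - 18594/7 = 79147/7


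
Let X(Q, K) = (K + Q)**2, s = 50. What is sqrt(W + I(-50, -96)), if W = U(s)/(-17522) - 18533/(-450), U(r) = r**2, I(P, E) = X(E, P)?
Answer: sqrt(1475336092502386)/262830 ≈ 146.14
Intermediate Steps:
I(P, E) = (E + P)**2 (I(P, E) = (P + E)**2 = (E + P)**2)
W = 161805113/3942450 (W = 50**2/(-17522) - 18533/(-450) = 2500*(-1/17522) - 18533*(-1/450) = -1250/8761 + 18533/450 = 161805113/3942450 ≈ 41.042)
sqrt(W + I(-50, -96)) = sqrt(161805113/3942450 + (-96 - 50)**2) = sqrt(161805113/3942450 + (-146)**2) = sqrt(161805113/3942450 + 21316) = sqrt(84199069313/3942450) = sqrt(1475336092502386)/262830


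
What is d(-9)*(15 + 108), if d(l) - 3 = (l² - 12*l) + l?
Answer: 22509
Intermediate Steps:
d(l) = 3 + l² - 11*l (d(l) = 3 + ((l² - 12*l) + l) = 3 + (l² - 11*l) = 3 + l² - 11*l)
d(-9)*(15 + 108) = (3 + (-9)² - 11*(-9))*(15 + 108) = (3 + 81 + 99)*123 = 183*123 = 22509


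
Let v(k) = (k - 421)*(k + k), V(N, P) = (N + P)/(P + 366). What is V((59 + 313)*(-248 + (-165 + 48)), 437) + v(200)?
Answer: -71120543/803 ≈ -88569.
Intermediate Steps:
V(N, P) = (N + P)/(366 + P)
v(k) = 2*k*(-421 + k) (v(k) = (-421 + k)*(2*k) = 2*k*(-421 + k))
V((59 + 313)*(-248 + (-165 + 48)), 437) + v(200) = ((59 + 313)*(-248 + (-165 + 48)) + 437)/(366 + 437) + 2*200*(-421 + 200) = (372*(-248 - 117) + 437)/803 + 2*200*(-221) = (372*(-365) + 437)/803 - 88400 = (-135780 + 437)/803 - 88400 = (1/803)*(-135343) - 88400 = -135343/803 - 88400 = -71120543/803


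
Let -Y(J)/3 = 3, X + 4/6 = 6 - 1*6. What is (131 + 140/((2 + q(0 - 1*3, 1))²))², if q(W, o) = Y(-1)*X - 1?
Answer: 877969/49 ≈ 17918.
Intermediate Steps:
X = -⅔ (X = -⅔ + (6 - 1*6) = -⅔ + (6 - 6) = -⅔ + 0 = -⅔ ≈ -0.66667)
Y(J) = -9 (Y(J) = -3*3 = -9)
q(W, o) = 5 (q(W, o) = -9*(-⅔) - 1 = 6 - 1 = 5)
(131 + 140/((2 + q(0 - 1*3, 1))²))² = (131 + 140/((2 + 5)²))² = (131 + 140/(7²))² = (131 + 140/49)² = (131 + 140*(1/49))² = (131 + 20/7)² = (937/7)² = 877969/49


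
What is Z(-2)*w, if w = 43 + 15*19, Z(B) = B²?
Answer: 1312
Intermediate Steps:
w = 328 (w = 43 + 285 = 328)
Z(-2)*w = (-2)²*328 = 4*328 = 1312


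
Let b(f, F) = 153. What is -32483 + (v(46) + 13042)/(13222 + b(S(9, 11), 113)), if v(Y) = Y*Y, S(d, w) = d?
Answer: -434444967/13375 ≈ -32482.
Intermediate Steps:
v(Y) = Y²
-32483 + (v(46) + 13042)/(13222 + b(S(9, 11), 113)) = -32483 + (46² + 13042)/(13222 + 153) = -32483 + (2116 + 13042)/13375 = -32483 + 15158*(1/13375) = -32483 + 15158/13375 = -434444967/13375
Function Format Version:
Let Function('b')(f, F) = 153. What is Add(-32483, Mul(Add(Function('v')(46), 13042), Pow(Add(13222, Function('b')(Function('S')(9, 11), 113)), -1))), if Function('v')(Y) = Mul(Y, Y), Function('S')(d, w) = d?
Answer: Rational(-434444967, 13375) ≈ -32482.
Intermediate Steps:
Function('v')(Y) = Pow(Y, 2)
Add(-32483, Mul(Add(Function('v')(46), 13042), Pow(Add(13222, Function('b')(Function('S')(9, 11), 113)), -1))) = Add(-32483, Mul(Add(Pow(46, 2), 13042), Pow(Add(13222, 153), -1))) = Add(-32483, Mul(Add(2116, 13042), Pow(13375, -1))) = Add(-32483, Mul(15158, Rational(1, 13375))) = Add(-32483, Rational(15158, 13375)) = Rational(-434444967, 13375)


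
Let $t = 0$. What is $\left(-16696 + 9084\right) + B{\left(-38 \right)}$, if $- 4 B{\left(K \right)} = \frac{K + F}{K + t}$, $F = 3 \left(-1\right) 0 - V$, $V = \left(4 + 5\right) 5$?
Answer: $- \frac{1157107}{152} \approx -7612.5$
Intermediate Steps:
$V = 45$ ($V = 9 \cdot 5 = 45$)
$F = -45$ ($F = 3 \left(-1\right) 0 - 45 = \left(-3\right) 0 - 45 = 0 - 45 = -45$)
$B{\left(K \right)} = - \frac{-45 + K}{4 K}$ ($B{\left(K \right)} = - \frac{\left(K - 45\right) \frac{1}{K + 0}}{4} = - \frac{\left(-45 + K\right) \frac{1}{K}}{4} = - \frac{\frac{1}{K} \left(-45 + K\right)}{4} = - \frac{-45 + K}{4 K}$)
$\left(-16696 + 9084\right) + B{\left(-38 \right)} = \left(-16696 + 9084\right) + \frac{45 - -38}{4 \left(-38\right)} = -7612 + \frac{1}{4} \left(- \frac{1}{38}\right) \left(45 + 38\right) = -7612 + \frac{1}{4} \left(- \frac{1}{38}\right) 83 = -7612 - \frac{83}{152} = - \frac{1157107}{152}$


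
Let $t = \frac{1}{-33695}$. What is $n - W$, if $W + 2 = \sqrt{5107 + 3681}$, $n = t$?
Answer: $\frac{67389}{33695} - 26 \sqrt{13} \approx -91.744$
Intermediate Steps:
$t = - \frac{1}{33695} \approx -2.9678 \cdot 10^{-5}$
$n = - \frac{1}{33695} \approx -2.9678 \cdot 10^{-5}$
$W = -2 + 26 \sqrt{13}$ ($W = -2 + \sqrt{5107 + 3681} = -2 + \sqrt{8788} = -2 + 26 \sqrt{13} \approx 91.744$)
$n - W = - \frac{1}{33695} - \left(-2 + 26 \sqrt{13}\right) = - \frac{1}{33695} + \left(2 - 26 \sqrt{13}\right) = \frac{67389}{33695} - 26 \sqrt{13}$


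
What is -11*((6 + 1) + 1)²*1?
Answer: -704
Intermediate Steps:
-11*((6 + 1) + 1)²*1 = -11*(7 + 1)²*1 = -11*8²*1 = -11*64*1 = -704*1 = -704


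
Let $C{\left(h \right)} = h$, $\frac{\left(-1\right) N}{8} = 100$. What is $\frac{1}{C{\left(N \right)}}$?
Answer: $- \frac{1}{800} \approx -0.00125$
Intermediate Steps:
$N = -800$ ($N = \left(-8\right) 100 = -800$)
$\frac{1}{C{\left(N \right)}} = \frac{1}{-800} = - \frac{1}{800}$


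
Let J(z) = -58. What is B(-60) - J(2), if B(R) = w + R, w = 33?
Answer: 31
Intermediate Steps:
B(R) = 33 + R
B(-60) - J(2) = (33 - 60) - 1*(-58) = -27 + 58 = 31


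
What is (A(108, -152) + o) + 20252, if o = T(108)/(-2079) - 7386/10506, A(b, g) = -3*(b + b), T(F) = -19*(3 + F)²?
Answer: 7974706424/404481 ≈ 19716.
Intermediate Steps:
A(b, g) = -6*b
o = 45260900/404481 (o = -19*(3 + 108)²/(-2079) - 7386/10506 = -19*111²*(-1/2079) - 7386*1/10506 = -19*12321*(-1/2079) - 1231/1751 = -234099*(-1/2079) - 1231/1751 = 26011/231 - 1231/1751 = 45260900/404481 ≈ 111.90)
(A(108, -152) + o) + 20252 = (-6*108 + 45260900/404481) + 20252 = (-648 + 45260900/404481) + 20252 = -216842788/404481 + 20252 = 7974706424/404481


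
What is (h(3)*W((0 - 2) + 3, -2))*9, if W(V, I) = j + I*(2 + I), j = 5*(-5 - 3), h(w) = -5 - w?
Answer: 2880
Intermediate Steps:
j = -40 (j = 5*(-8) = -40)
W(V, I) = -40 + I*(2 + I)
(h(3)*W((0 - 2) + 3, -2))*9 = ((-5 - 1*3)*(-40 + (-2)**2 + 2*(-2)))*9 = ((-5 - 3)*(-40 + 4 - 4))*9 = -8*(-40)*9 = 320*9 = 2880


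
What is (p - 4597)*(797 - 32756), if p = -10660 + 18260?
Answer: -95972877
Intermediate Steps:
p = 7600
(p - 4597)*(797 - 32756) = (7600 - 4597)*(797 - 32756) = 3003*(-31959) = -95972877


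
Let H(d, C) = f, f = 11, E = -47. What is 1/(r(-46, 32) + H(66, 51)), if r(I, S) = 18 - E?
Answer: 1/76 ≈ 0.013158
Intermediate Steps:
H(d, C) = 11
r(I, S) = 65 (r(I, S) = 18 - 1*(-47) = 18 + 47 = 65)
1/(r(-46, 32) + H(66, 51)) = 1/(65 + 11) = 1/76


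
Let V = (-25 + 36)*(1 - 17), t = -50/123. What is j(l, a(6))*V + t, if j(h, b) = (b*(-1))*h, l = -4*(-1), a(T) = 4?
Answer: 346318/123 ≈ 2815.6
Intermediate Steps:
l = 4
j(h, b) = -b*h (j(h, b) = (-b)*h = -b*h)
t = -50/123 (t = -50*1/123 = -50/123 ≈ -0.40650)
V = -176 (V = 11*(-16) = -176)
j(l, a(6))*V + t = -1*4*4*(-176) - 50/123 = -16*(-176) - 50/123 = 2816 - 50/123 = 346318/123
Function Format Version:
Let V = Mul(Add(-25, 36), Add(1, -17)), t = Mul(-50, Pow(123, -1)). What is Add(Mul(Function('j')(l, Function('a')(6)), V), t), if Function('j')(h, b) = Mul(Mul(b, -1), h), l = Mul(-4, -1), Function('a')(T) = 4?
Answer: Rational(346318, 123) ≈ 2815.6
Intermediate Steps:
l = 4
Function('j')(h, b) = Mul(-1, b, h) (Function('j')(h, b) = Mul(Mul(-1, b), h) = Mul(-1, b, h))
t = Rational(-50, 123) (t = Mul(-50, Rational(1, 123)) = Rational(-50, 123) ≈ -0.40650)
V = -176 (V = Mul(11, -16) = -176)
Add(Mul(Function('j')(l, Function('a')(6)), V), t) = Add(Mul(Mul(-1, 4, 4), -176), Rational(-50, 123)) = Add(Mul(-16, -176), Rational(-50, 123)) = Add(2816, Rational(-50, 123)) = Rational(346318, 123)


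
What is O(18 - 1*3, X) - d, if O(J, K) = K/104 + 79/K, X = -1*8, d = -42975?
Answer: 4468365/104 ≈ 42965.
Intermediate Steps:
X = -8
O(J, K) = 79/K + K/104 (O(J, K) = K*(1/104) + 79/K = K/104 + 79/K = 79/K + K/104)
O(18 - 1*3, X) - d = (79/(-8) + (1/104)*(-8)) - 1*(-42975) = (79*(-⅛) - 1/13) + 42975 = (-79/8 - 1/13) + 42975 = -1035/104 + 42975 = 4468365/104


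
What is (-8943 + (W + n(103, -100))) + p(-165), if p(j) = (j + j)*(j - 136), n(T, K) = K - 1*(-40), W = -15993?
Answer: 74334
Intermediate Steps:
n(T, K) = 40 + K (n(T, K) = K + 40 = 40 + K)
p(j) = 2*j*(-136 + j) (p(j) = (2*j)*(-136 + j) = 2*j*(-136 + j))
(-8943 + (W + n(103, -100))) + p(-165) = (-8943 + (-15993 + (40 - 100))) + 2*(-165)*(-136 - 165) = (-8943 + (-15993 - 60)) + 2*(-165)*(-301) = (-8943 - 16053) + 99330 = -24996 + 99330 = 74334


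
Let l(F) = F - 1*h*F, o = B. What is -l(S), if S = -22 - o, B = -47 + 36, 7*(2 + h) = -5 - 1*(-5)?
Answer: 33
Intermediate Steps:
h = -2 (h = -2 + (-5 - 1*(-5))/7 = -2 + (-5 + 5)/7 = -2 + (⅐)*0 = -2 + 0 = -2)
B = -11
o = -11
S = -11 (S = -22 - 1*(-11) = -22 + 11 = -11)
l(F) = 3*F (l(F) = F - 1*(-2)*F = F - (-2)*F = F + 2*F = 3*F)
-l(S) = -3*(-11) = -1*(-33) = 33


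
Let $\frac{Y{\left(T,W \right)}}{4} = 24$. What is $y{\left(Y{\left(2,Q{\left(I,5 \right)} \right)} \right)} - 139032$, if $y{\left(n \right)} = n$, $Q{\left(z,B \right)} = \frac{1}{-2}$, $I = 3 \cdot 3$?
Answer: $-138936$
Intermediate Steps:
$I = 9$
$Q{\left(z,B \right)} = - \frac{1}{2}$
$Y{\left(T,W \right)} = 96$ ($Y{\left(T,W \right)} = 4 \cdot 24 = 96$)
$y{\left(Y{\left(2,Q{\left(I,5 \right)} \right)} \right)} - 139032 = 96 - 139032 = -138936$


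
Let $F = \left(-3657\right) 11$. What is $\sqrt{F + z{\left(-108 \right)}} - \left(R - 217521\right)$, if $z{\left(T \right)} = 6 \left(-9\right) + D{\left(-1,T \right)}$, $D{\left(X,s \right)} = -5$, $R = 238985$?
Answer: $-21464 + i \sqrt{40286} \approx -21464.0 + 200.71 i$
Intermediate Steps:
$F = -40227$
$z{\left(T \right)} = -59$ ($z{\left(T \right)} = 6 \left(-9\right) - 5 = -54 - 5 = -59$)
$\sqrt{F + z{\left(-108 \right)}} - \left(R - 217521\right) = \sqrt{-40227 - 59} - \left(238985 - 217521\right) = \sqrt{-40286} - \left(238985 - 217521\right) = i \sqrt{40286} - 21464 = -21464 + i \sqrt{40286}$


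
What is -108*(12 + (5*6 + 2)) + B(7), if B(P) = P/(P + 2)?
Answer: -42761/9 ≈ -4751.2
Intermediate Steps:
B(P) = P/(2 + P)
-108*(12 + (5*6 + 2)) + B(7) = -108*(12 + (5*6 + 2)) + 7/(2 + 7) = -108*(12 + (30 + 2)) + 7/9 = -108*(12 + 32) + 7*(⅑) = -108*44 + 7/9 = -4752 + 7/9 = -42761/9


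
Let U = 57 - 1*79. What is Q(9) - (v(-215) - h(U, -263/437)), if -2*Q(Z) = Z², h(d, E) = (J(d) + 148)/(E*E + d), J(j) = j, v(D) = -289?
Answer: 95502565/393538 ≈ 242.68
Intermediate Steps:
U = -22 (U = 57 - 79 = -22)
h(d, E) = (148 + d)/(d + E²) (h(d, E) = (d + 148)/(E*E + d) = (148 + d)/(E² + d) = (148 + d)/(d + E²))
Q(Z) = -Z²/2
Q(9) - (v(-215) - h(U, -263/437)) = -½*9² - (-289 - (148 - 22)/(-22 + (-263/437)²)) = -½*81 - (-289 - 126/(-22 + (-263*1/437)²)) = -81/2 - (-289 - 126/(-22 + (-263/437)²)) = -81/2 - (-289 - 126/(-22 + 69169/190969)) = -81/2 - (-289 - 126/(-4132149/190969)) = -81/2 - (-289 - (-190969)*126/4132149) = -81/2 - (-289 - 1*(-1145814/196769)) = -81/2 - (-289 + 1145814/196769) = -81/2 - 1*(-55720427/196769) = -81/2 + 55720427/196769 = 95502565/393538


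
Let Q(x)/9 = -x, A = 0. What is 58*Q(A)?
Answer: 0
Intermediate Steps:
Q(x) = -9*x (Q(x) = 9*(-x) = -9*x)
58*Q(A) = 58*(-9*0) = 58*0 = 0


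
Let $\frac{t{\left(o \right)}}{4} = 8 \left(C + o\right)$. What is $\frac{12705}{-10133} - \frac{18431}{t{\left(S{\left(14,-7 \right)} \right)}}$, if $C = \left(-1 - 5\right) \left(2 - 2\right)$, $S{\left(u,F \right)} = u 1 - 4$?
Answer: $- \frac{190826923}{3242560} \approx -58.851$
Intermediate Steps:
$S{\left(u,F \right)} = -4 + u$ ($S{\left(u,F \right)} = u - 4 = -4 + u$)
$C = 0$ ($C = \left(-6\right) 0 = 0$)
$t{\left(o \right)} = 32 o$ ($t{\left(o \right)} = 4 \cdot 8 \left(0 + o\right) = 4 \cdot 8 o = 32 o$)
$\frac{12705}{-10133} - \frac{18431}{t{\left(S{\left(14,-7 \right)} \right)}} = \frac{12705}{-10133} - \frac{18431}{32 \left(-4 + 14\right)} = 12705 \left(- \frac{1}{10133}\right) - \frac{18431}{32 \cdot 10} = - \frac{12705}{10133} - \frac{18431}{320} = - \frac{190826923}{3242560}$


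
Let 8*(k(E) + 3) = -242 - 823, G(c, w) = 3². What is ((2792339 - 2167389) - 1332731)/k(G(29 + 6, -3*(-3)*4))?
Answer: 1887416/363 ≈ 5199.5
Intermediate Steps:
G(c, w) = 9
k(E) = -1089/8 (k(E) = -3 + (-242 - 823)/8 = -3 + (⅛)*(-1065) = -3 - 1065/8 = -1089/8)
((2792339 - 2167389) - 1332731)/k(G(29 + 6, -3*(-3)*4)) = ((2792339 - 2167389) - 1332731)/(-1089/8) = (624950 - 1332731)*(-8/1089) = -707781*(-8/1089) = 1887416/363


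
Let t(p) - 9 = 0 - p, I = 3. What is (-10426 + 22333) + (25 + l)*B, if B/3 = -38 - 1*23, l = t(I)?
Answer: 6234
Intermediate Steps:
t(p) = 9 - p (t(p) = 9 + (0 - p) = 9 - p)
l = 6 (l = 9 - 1*3 = 9 - 3 = 6)
B = -183 (B = 3*(-38 - 1*23) = 3*(-38 - 23) = 3*(-61) = -183)
(-10426 + 22333) + (25 + l)*B = (-10426 + 22333) + (25 + 6)*(-183) = 11907 + 31*(-183) = 11907 - 5673 = 6234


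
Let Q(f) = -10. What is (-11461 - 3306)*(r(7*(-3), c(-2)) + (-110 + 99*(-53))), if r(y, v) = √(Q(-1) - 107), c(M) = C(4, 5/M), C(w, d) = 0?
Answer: 79106819 - 44301*I*√13 ≈ 7.9107e+7 - 1.5973e+5*I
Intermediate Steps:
c(M) = 0
r(y, v) = 3*I*√13 (r(y, v) = √(-10 - 107) = √(-117) = 3*I*√13)
(-11461 - 3306)*(r(7*(-3), c(-2)) + (-110 + 99*(-53))) = (-11461 - 3306)*(3*I*√13 + (-110 + 99*(-53))) = -14767*(3*I*√13 + (-110 - 5247)) = -14767*(3*I*√13 - 5357) = -14767*(-5357 + 3*I*√13) = 79106819 - 44301*I*√13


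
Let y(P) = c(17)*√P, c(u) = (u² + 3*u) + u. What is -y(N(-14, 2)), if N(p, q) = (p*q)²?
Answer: -9996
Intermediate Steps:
c(u) = u² + 4*u
N(p, q) = p²*q²
y(P) = 357*√P (y(P) = (17*(4 + 17))*√P = (17*21)*√P = 357*√P)
-y(N(-14, 2)) = -357*√((-14)²*2²) = -357*√(196*4) = -357*√784 = -357*28 = -1*9996 = -9996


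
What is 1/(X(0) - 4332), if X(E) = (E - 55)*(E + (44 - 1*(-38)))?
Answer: -1/8842 ≈ -0.00011310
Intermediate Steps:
X(E) = (-55 + E)*(82 + E) (X(E) = (-55 + E)*(E + (44 + 38)) = (-55 + E)*(E + 82) = (-55 + E)*(82 + E))
1/(X(0) - 4332) = 1/((-4510 + 0² + 27*0) - 4332) = 1/((-4510 + 0 + 0) - 4332) = 1/(-4510 - 4332) = 1/(-8842) = -1/8842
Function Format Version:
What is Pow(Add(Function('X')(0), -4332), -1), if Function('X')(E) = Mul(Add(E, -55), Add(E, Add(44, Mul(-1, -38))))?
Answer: Rational(-1, 8842) ≈ -0.00011310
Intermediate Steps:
Function('X')(E) = Mul(Add(-55, E), Add(82, E)) (Function('X')(E) = Mul(Add(-55, E), Add(E, Add(44, 38))) = Mul(Add(-55, E), Add(E, 82)) = Mul(Add(-55, E), Add(82, E)))
Pow(Add(Function('X')(0), -4332), -1) = Pow(Add(Add(-4510, Pow(0, 2), Mul(27, 0)), -4332), -1) = Pow(Add(Add(-4510, 0, 0), -4332), -1) = Pow(Add(-4510, -4332), -1) = Pow(-8842, -1) = Rational(-1, 8842)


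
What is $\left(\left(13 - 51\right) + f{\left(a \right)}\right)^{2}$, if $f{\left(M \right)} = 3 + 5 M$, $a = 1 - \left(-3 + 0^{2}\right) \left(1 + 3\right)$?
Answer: $900$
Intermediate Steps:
$a = 13$ ($a = 1 - \left(-3 + 0\right) 4 = 1 - \left(-3\right) 4 = 1 - -12 = 1 + 12 = 13$)
$\left(\left(13 - 51\right) + f{\left(a \right)}\right)^{2} = \left(\left(13 - 51\right) + \left(3 + 5 \cdot 13\right)\right)^{2} = \left(-38 + \left(3 + 65\right)\right)^{2} = \left(-38 + 68\right)^{2} = 30^{2} = 900$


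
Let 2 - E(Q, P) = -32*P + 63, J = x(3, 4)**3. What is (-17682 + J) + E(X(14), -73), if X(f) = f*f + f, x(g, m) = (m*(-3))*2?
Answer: -33903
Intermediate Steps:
x(g, m) = -6*m (x(g, m) = -3*m*2 = -6*m)
J = -13824 (J = (-6*4)**3 = (-24)**3 = -13824)
X(f) = f + f**2 (X(f) = f**2 + f = f + f**2)
E(Q, P) = -61 + 32*P (E(Q, P) = 2 - (-32*P + 63) = 2 - (63 - 32*P) = 2 + (-63 + 32*P) = -61 + 32*P)
(-17682 + J) + E(X(14), -73) = (-17682 - 13824) + (-61 + 32*(-73)) = -31506 + (-61 - 2336) = -31506 - 2397 = -33903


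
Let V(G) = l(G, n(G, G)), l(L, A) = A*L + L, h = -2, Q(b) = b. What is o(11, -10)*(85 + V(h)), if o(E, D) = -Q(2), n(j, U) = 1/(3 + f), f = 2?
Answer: -826/5 ≈ -165.20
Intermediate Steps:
n(j, U) = 1/5 (n(j, U) = 1/(3 + 2) = 1/5)
l(L, A) = L + A*L
V(G) = 6*G/5 (V(G) = G*(1 + 1/5) = G*(6/5) = 6*G/5)
o(E, D) = -2 (o(E, D) = -1*2 = -2)
o(11, -10)*(85 + V(h)) = -2*(85 + (6/5)*(-2)) = -2*(85 - 12/5) = -2*413/5 = -826/5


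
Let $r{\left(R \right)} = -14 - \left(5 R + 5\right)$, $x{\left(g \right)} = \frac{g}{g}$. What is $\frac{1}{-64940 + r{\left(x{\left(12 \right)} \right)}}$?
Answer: $- \frac{1}{64964} \approx -1.5393 \cdot 10^{-5}$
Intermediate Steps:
$x{\left(g \right)} = 1$
$r{\left(R \right)} = -19 - 5 R$ ($r{\left(R \right)} = -14 - \left(5 + 5 R\right) = -19 - 5 R$)
$\frac{1}{-64940 + r{\left(x{\left(12 \right)} \right)}} = \frac{1}{-64940 - 24} = \frac{1}{-64964} = - \frac{1}{64964}$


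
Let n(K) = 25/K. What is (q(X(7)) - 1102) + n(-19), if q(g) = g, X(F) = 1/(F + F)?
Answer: -293463/266 ≈ -1103.2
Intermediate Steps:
X(F) = 1/(2*F)
(q(X(7)) - 1102) + n(-19) = ((1/2)/7 - 1102) + 25/(-19) = ((1/2)*(1/7) - 1102) + 25*(-1/19) = (1/14 - 1102) - 25/19 = -15427/14 - 25/19 = -293463/266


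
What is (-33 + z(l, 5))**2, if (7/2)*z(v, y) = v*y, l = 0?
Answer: 1089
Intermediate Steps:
z(v, y) = 2*v*y/7 (z(v, y) = 2*(v*y)/7 = 2*v*y/7)
(-33 + z(l, 5))**2 = (-33 + (2/7)*0*5)**2 = (-33 + 0)**2 = (-33)**2 = 1089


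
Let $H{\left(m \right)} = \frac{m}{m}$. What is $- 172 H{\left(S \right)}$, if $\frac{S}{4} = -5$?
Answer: $-172$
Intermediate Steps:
$S = -20$ ($S = 4 \left(-5\right) = -20$)
$H{\left(m \right)} = 1$
$- 172 H{\left(S \right)} = \left(-172\right) 1 = -172$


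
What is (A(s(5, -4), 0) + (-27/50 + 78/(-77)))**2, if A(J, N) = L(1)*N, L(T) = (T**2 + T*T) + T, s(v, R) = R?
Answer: 35748441/14822500 ≈ 2.4118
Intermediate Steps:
L(T) = T + 2*T**2 (L(T) = (T**2 + T**2) + T = 2*T**2 + T = T + 2*T**2)
A(J, N) = 3*N (A(J, N) = (1*(1 + 2*1))*N = (1*(1 + 2))*N = (1*3)*N = 3*N)
(A(s(5, -4), 0) + (-27/50 + 78/(-77)))**2 = (3*0 + (-27/50 + 78/(-77)))**2 = (0 + (-27*1/50 + 78*(-1/77)))**2 = (0 + (-27/50 - 78/77))**2 = (0 - 5979/3850)**2 = (-5979/3850)**2 = 35748441/14822500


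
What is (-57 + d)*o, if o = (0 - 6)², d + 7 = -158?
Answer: -7992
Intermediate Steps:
d = -165 (d = -7 - 158 = -165)
o = 36 (o = (-6)² = 36)
(-57 + d)*o = (-57 - 165)*36 = -222*36 = -7992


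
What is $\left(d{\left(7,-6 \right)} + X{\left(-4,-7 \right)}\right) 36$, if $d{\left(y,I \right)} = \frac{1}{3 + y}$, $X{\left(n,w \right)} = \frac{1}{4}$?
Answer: $\frac{63}{5} \approx 12.6$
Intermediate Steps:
$X{\left(n,w \right)} = \frac{1}{4}$
$\left(d{\left(7,-6 \right)} + X{\left(-4,-7 \right)}\right) 36 = \left(\frac{1}{3 + 7} + \frac{1}{4}\right) 36 = \left(\frac{1}{10} + \frac{1}{4}\right) 36 = \frac{7}{20} \cdot 36 = \frac{63}{5}$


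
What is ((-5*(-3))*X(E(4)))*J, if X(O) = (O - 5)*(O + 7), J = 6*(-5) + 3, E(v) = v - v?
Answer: 14175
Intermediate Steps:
E(v) = 0
J = -27 (J = -30 + 3 = -27)
X(O) = (-5 + O)*(7 + O)
((-5*(-3))*X(E(4)))*J = ((-5*(-3))*(-35 + 0² + 2*0))*(-27) = (15*(-35 + 0 + 0))*(-27) = (15*(-35))*(-27) = -525*(-27) = 14175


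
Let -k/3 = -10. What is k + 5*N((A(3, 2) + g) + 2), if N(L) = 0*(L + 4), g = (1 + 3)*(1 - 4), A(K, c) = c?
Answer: 30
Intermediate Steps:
k = 30 (k = -3*(-10) = 30)
g = -12 (g = 4*(-3) = -12)
N(L) = 0 (N(L) = 0*(4 + L) = 0)
k + 5*N((A(3, 2) + g) + 2) = 30 + 5*0 = 30 + 0 = 30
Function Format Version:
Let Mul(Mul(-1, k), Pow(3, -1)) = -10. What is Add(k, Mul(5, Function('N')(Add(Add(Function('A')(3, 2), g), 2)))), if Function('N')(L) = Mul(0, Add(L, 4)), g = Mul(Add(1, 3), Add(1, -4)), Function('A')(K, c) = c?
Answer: 30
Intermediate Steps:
k = 30 (k = Mul(-3, -10) = 30)
g = -12 (g = Mul(4, -3) = -12)
Function('N')(L) = 0 (Function('N')(L) = Mul(0, Add(4, L)) = 0)
Add(k, Mul(5, Function('N')(Add(Add(Function('A')(3, 2), g), 2)))) = Add(30, Mul(5, 0)) = Add(30, 0) = 30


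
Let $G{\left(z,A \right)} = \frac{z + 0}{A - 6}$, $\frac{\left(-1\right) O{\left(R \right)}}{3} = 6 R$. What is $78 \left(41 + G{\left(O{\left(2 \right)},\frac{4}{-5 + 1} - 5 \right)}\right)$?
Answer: $3432$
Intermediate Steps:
$O{\left(R \right)} = - 18 R$ ($O{\left(R \right)} = - 3 \cdot 6 R = - 18 R$)
$G{\left(z,A \right)} = \frac{z}{-6 + A}$
$78 \left(41 + G{\left(O{\left(2 \right)},\frac{4}{-5 + 1} - 5 \right)}\right) = 78 \left(41 + \frac{\left(-18\right) 2}{-6 - \left(5 - \frac{4}{-5 + 1}\right)}\right) = 78 \left(41 - \frac{36}{-6 - \left(5 - \frac{4}{-4}\right)}\right) = 78 \left(41 - \frac{36}{-6 + \left(4 \left(- \frac{1}{4}\right) - 5\right)}\right) = 78 \left(41 - \frac{36}{-6 - 6}\right) = 78 \left(41 - \frac{36}{-12}\right) = 78 \left(41 - -3\right) = 78 \left(41 + 3\right) = 78 \cdot 44 = 3432$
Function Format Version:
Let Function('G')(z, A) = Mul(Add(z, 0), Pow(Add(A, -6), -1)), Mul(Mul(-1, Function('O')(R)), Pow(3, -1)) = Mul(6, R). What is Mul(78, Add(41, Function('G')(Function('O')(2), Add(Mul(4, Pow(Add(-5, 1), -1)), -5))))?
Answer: 3432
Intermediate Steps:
Function('O')(R) = Mul(-18, R) (Function('O')(R) = Mul(-3, Mul(6, R)) = Mul(-18, R))
Function('G')(z, A) = Mul(z, Pow(Add(-6, A), -1))
Mul(78, Add(41, Function('G')(Function('O')(2), Add(Mul(4, Pow(Add(-5, 1), -1)), -5)))) = Mul(78, Add(41, Mul(Mul(-18, 2), Pow(Add(-6, Add(Mul(4, Pow(Add(-5, 1), -1)), -5)), -1)))) = Mul(78, Add(41, Mul(-36, Pow(Add(-6, Add(Mul(4, Pow(-4, -1)), -5)), -1)))) = Mul(78, Add(41, Mul(-36, Pow(Add(-6, Add(Mul(4, Rational(-1, 4)), -5)), -1)))) = Mul(78, Add(41, Mul(-36, Pow(Add(-6, Add(-1, -5)), -1)))) = Mul(78, Add(41, Mul(-36, Pow(Add(-6, -6), -1)))) = Mul(78, Add(41, Mul(-36, Pow(-12, -1)))) = Mul(78, Add(41, Mul(-36, Rational(-1, 12)))) = Mul(78, Add(41, 3)) = Mul(78, 44) = 3432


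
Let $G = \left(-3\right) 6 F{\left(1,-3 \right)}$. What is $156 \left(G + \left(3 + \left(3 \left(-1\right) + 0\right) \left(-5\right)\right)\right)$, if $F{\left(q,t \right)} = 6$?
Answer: $-14040$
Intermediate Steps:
$G = -108$ ($G = \left(-3\right) 6 \cdot 6 = \left(-18\right) 6 = -108$)
$156 \left(G + \left(3 + \left(3 \left(-1\right) + 0\right) \left(-5\right)\right)\right) = 156 \left(-108 + \left(3 + \left(3 \left(-1\right) + 0\right) \left(-5\right)\right)\right) = 156 \left(-108 + \left(3 + \left(-3 + 0\right) \left(-5\right)\right)\right) = 156 \left(-108 + \left(3 - -15\right)\right) = 156 \left(-108 + \left(3 + 15\right)\right) = 156 \left(-108 + 18\right) = 156 \left(-90\right) = -14040$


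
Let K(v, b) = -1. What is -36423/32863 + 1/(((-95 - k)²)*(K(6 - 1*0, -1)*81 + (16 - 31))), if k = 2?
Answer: -32899617535/29683964832 ≈ -1.1083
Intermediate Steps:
-36423/32863 + 1/(((-95 - k)²)*(K(6 - 1*0, -1)*81 + (16 - 31))) = -36423/32863 + 1/(((-95 - 1*2)²)*(-1*81 + (16 - 31))) = -36423*1/32863 + 1/(((-95 - 2)²)*(-81 - 15)) = -36423/32863 + 1/((-97)²*(-96)) = -36423/32863 - 1/96/9409 = -36423/32863 + (1/9409)*(-1/96) = -36423/32863 - 1/903264 = -32899617535/29683964832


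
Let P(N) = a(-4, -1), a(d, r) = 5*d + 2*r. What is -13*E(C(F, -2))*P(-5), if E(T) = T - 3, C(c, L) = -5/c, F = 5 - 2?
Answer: -4004/3 ≈ -1334.7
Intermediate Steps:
a(d, r) = 2*r + 5*d
F = 3
E(T) = -3 + T
P(N) = -22 (P(N) = 2*(-1) + 5*(-4) = -2 - 20 = -22)
-13*E(C(F, -2))*P(-5) = -13*(-3 - 5/3)*(-22) = -(-182)*(-22)/3 = -13*308/3 = -4004/3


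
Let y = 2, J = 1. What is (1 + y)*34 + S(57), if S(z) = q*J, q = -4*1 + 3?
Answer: 101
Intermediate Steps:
q = -1 (q = -4 + 3 = -1)
S(z) = -1 (S(z) = -1*1 = -1)
(1 + y)*34 + S(57) = (1 + 2)*34 - 1 = 3*34 - 1 = 102 - 1 = 101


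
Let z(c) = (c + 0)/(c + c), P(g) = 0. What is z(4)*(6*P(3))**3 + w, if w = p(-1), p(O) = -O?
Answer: 1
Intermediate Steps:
w = 1 (w = -1*(-1) = 1)
z(c) = 1/2 (z(c) = c/((2*c)) = c*(1/(2*c)) = 1/2)
z(4)*(6*P(3))**3 + w = (6*0)**3/2 + 1 = (1/2)*0**3 + 1 = (1/2)*0 + 1 = 0 + 1 = 1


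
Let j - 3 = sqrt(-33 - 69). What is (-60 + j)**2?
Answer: (57 - I*sqrt(102))**2 ≈ 3147.0 - 1151.3*I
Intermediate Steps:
j = 3 + I*sqrt(102) (j = 3 + sqrt(-33 - 69) = 3 + sqrt(-102) = 3 + I*sqrt(102) ≈ 3.0 + 10.1*I)
(-60 + j)**2 = (-60 + (3 + I*sqrt(102)))**2 = (-57 + I*sqrt(102))**2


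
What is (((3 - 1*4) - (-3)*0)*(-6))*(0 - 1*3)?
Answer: -18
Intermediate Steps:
(((3 - 1*4) - (-3)*0)*(-6))*(0 - 1*3) = (((3 - 4) - 3*0)*(-6))*(0 - 3) = ((-1 + 0)*(-6))*(-3) = -1*(-6)*(-3) = 6*(-3) = -18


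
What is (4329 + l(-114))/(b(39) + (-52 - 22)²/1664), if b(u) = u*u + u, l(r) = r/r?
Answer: 1801280/650329 ≈ 2.7698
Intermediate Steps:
l(r) = 1
b(u) = u + u² (b(u) = u² + u = u + u²)
(4329 + l(-114))/(b(39) + (-52 - 22)²/1664) = (4329 + 1)/(39*(1 + 39) + (-52 - 22)²/1664) = 4330/(39*40 + (-74)²*(1/1664)) = 4330/(1560 + 5476*(1/1664)) = 4330/(1560 + 1369/416) = 4330/(650329/416) = 4330*(416/650329) = 1801280/650329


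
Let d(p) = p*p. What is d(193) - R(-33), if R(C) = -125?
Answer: 37374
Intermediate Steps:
d(p) = p²
d(193) - R(-33) = 193² - 1*(-125) = 37249 + 125 = 37374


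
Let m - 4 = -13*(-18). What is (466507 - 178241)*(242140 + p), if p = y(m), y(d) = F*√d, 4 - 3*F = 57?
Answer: 69800729240 - 15278098*√238/3 ≈ 6.9722e+10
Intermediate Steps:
F = -53/3 (F = 4/3 - ⅓*57 = 4/3 - 19 = -53/3 ≈ -17.667)
m = 238 (m = 4 - 13*(-18) = 4 + 234 = 238)
y(d) = -53*√d/3
p = -53*√238/3 ≈ -272.55
(466507 - 178241)*(242140 + p) = (466507 - 178241)*(242140 - 53*√238/3) = 288266*(242140 - 53*√238/3) = 69800729240 - 15278098*√238/3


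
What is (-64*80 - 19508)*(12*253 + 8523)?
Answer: -284675052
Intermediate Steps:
(-64*80 - 19508)*(12*253 + 8523) = (-5120 - 19508)*(3036 + 8523) = -24628*11559 = -284675052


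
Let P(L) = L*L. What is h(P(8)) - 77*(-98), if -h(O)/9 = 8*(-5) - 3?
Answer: 7933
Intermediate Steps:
P(L) = L**2
h(O) = 387 (h(O) = -9*(8*(-5) - 3) = -9*(-40 - 3) = -9*(-43) = 387)
h(P(8)) - 77*(-98) = 387 - 77*(-98) = 387 + 7546 = 7933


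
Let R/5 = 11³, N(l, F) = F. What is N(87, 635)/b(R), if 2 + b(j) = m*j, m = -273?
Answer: -635/1816817 ≈ -0.00034951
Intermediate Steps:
R = 6655 (R = 5*11³ = 5*1331 = 6655)
b(j) = -2 - 273*j
N(87, 635)/b(R) = 635/(-2 - 273*6655) = 635/(-2 - 1816815) = 635/(-1816817) = 635*(-1/1816817) = -635/1816817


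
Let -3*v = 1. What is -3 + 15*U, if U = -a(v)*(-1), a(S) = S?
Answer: -8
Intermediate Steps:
v = -1/3 (v = -1/3*1 = -1/3 ≈ -0.33333)
U = -1/3 (U = -1*(-1/3)*(-1) = (1/3)*(-1) = -1/3 ≈ -0.33333)
-3 + 15*U = -3 + 15*(-1/3) = -3 - 5 = -8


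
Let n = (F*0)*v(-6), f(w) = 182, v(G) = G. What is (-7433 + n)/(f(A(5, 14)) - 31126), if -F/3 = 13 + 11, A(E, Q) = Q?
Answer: 7433/30944 ≈ 0.24021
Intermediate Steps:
F = -72 (F = -3*(13 + 11) = -3*24 = -72)
n = 0 (n = -72*0*(-6) = 0*(-6) = 0)
(-7433 + n)/(f(A(5, 14)) - 31126) = (-7433 + 0)/(182 - 31126) = -7433/(-30944) = -7433*(-1/30944) = 7433/30944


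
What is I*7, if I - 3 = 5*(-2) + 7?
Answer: 0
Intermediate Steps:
I = 0 (I = 3 + (5*(-2) + 7) = 3 + (-10 + 7) = 3 - 3 = 0)
I*7 = 0*7 = 0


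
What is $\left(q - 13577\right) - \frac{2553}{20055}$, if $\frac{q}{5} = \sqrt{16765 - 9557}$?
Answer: $- \frac{90763096}{6685} + 10 \sqrt{1802} \approx -13153.0$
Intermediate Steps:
$q = 10 \sqrt{1802}$ ($q = 5 \sqrt{16765 - 9557} = 5 \sqrt{7208} = 5 \cdot 2 \sqrt{1802} = 10 \sqrt{1802} \approx 424.5$)
$\left(q - 13577\right) - \frac{2553}{20055} = \left(10 \sqrt{1802} - 13577\right) - \frac{2553}{20055} = \left(-13577 + 10 \sqrt{1802}\right) - \frac{851}{6685} = - \frac{90763096}{6685} + 10 \sqrt{1802}$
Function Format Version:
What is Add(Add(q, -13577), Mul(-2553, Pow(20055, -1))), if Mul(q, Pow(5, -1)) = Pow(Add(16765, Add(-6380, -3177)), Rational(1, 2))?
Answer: Add(Rational(-90763096, 6685), Mul(10, Pow(1802, Rational(1, 2)))) ≈ -13153.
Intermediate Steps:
q = Mul(10, Pow(1802, Rational(1, 2))) (q = Mul(5, Pow(Add(16765, Add(-6380, -3177)), Rational(1, 2))) = Mul(5, Pow(Add(16765, -9557), Rational(1, 2))) = Mul(5, Pow(7208, Rational(1, 2))) = Mul(5, Mul(2, Pow(1802, Rational(1, 2)))) = Mul(10, Pow(1802, Rational(1, 2))) ≈ 424.50)
Add(Add(q, -13577), Mul(-2553, Pow(20055, -1))) = Add(Add(Mul(10, Pow(1802, Rational(1, 2))), -13577), Mul(-2553, Pow(20055, -1))) = Add(Add(-13577, Mul(10, Pow(1802, Rational(1, 2)))), Mul(-2553, Rational(1, 20055))) = Add(Add(-13577, Mul(10, Pow(1802, Rational(1, 2)))), Rational(-851, 6685)) = Add(Rational(-90763096, 6685), Mul(10, Pow(1802, Rational(1, 2))))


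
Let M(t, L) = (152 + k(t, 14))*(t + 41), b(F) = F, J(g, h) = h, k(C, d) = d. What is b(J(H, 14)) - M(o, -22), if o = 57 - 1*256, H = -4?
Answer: 26242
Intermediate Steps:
o = -199 (o = 57 - 256 = -199)
M(t, L) = 6806 + 166*t (M(t, L) = (152 + 14)*(t + 41) = 166*(41 + t) = 6806 + 166*t)
b(J(H, 14)) - M(o, -22) = 14 - (6806 + 166*(-199)) = 14 - (6806 - 33034) = 14 - 1*(-26228) = 14 + 26228 = 26242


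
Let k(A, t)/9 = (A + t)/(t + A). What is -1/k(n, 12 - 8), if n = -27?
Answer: -⅑ ≈ -0.11111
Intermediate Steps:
k(A, t) = 9 (k(A, t) = 9*((A + t)/(t + A)) = 9*((A + t)/(A + t)) = 9*1 = 9)
-1/k(n, 12 - 8) = -1/9 = -1*⅑ = -⅑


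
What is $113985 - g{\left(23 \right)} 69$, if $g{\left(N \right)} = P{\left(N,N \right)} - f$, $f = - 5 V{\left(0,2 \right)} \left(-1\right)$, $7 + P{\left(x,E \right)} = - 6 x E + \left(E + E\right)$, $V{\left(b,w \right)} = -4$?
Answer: $328920$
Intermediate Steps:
$P{\left(x,E \right)} = -7 + 2 E - 6 E x$ ($P{\left(x,E \right)} = -7 + \left(- 6 x E + \left(E + E\right)\right) = -7 - \left(- 2 E + 6 E x\right) = -7 + 2 E - 6 E x$)
$f = -20$ ($f = \left(-5\right) \left(-4\right) \left(-1\right) = 20 \left(-1\right) = -20$)
$g{\left(N \right)} = 13 - 6 N^{2} + 2 N$ ($g{\left(N \right)} = \left(-7 + 2 N - 6 N N\right) - -20 = \left(-7 + 2 N - 6 N^{2}\right) + 20 = \left(-7 - 6 N^{2} + 2 N\right) + 20 = 13 - 6 N^{2} + 2 N$)
$113985 - g{\left(23 \right)} 69 = 113985 - \left(13 - 6 \cdot 23^{2} + 2 \cdot 23\right) 69 = 113985 - \left(13 - 3174 + 46\right) 69 = 113985 - \left(-3115\right) 69 = 113985 - -214935 = 113985 + 214935 = 328920$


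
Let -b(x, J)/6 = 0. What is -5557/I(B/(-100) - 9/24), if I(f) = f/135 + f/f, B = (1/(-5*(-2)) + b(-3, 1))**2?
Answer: -7501950000/1346249 ≈ -5572.5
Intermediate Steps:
b(x, J) = 0 (b(x, J) = -6*0 = 0)
B = 1/100 (B = (1/(-5*(-2)) + 0)**2 = (1/10 + 0)**2 = (1/10)**2 = 1/100 ≈ 0.010000)
I(f) = 1 + f/135 (I(f) = f*(1/135) + 1 = f/135 + 1 = 1 + f/135)
-5557/I(B/(-100) - 9/24) = -5557/(1 + ((1/100)/(-100) - 9/24)/135) = -5557/(1 + ((1/100)*(-1/100) - 9*1/24)/135) = -5557/(1 + (-1/10000 - 3/8)/135) = -5557/(1 + (1/135)*(-3751/10000)) = -5557/(1 - 3751/1350000) = -5557/1346249/1350000 = -5557*1350000/1346249 = -7501950000/1346249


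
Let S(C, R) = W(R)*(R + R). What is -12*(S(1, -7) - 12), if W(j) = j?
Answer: -1032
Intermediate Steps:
S(C, R) = 2*R**2 (S(C, R) = R*(R + R) = R*(2*R) = 2*R**2)
-12*(S(1, -7) - 12) = -12*(2*(-7)**2 - 12) = -12*(2*49 - 12) = -12*(98 - 12) = -12*86 = -1032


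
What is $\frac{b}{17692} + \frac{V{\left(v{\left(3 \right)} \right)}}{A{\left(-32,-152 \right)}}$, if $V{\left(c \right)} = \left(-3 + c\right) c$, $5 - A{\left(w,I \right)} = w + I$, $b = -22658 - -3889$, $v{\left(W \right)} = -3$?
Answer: $- \frac{358765}{371532} \approx -0.96564$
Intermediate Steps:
$b = -18769$ ($b = -22658 + 3889 = -18769$)
$A{\left(w,I \right)} = 5 - I - w$ ($A{\left(w,I \right)} = 5 - \left(w + I\right) = 5 - \left(I + w\right) = 5 - I - w$)
$V{\left(c \right)} = c \left(-3 + c\right)$
$\frac{b}{17692} + \frac{V{\left(v{\left(3 \right)} \right)}}{A{\left(-32,-152 \right)}} = - \frac{18769}{17692} + \frac{\left(-3\right) \left(-3 - 3\right)}{5 - -152 - -32} = \left(-18769\right) \frac{1}{17692} + \frac{\left(-3\right) \left(-6\right)}{5 + 152 + 32} = - \frac{18769}{17692} + \frac{18}{189} = - \frac{18769}{17692} + 18 \cdot \frac{1}{189} = - \frac{18769}{17692} + \frac{2}{21} = - \frac{358765}{371532}$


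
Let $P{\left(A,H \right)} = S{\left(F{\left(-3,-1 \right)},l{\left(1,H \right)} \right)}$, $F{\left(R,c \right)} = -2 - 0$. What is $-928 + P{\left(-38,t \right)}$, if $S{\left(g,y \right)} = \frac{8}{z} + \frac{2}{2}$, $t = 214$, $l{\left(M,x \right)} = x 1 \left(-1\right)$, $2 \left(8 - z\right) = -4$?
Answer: $- \frac{4631}{5} \approx -926.2$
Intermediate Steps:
$z = 10$ ($z = 8 - -2 = 8 + 2 = 10$)
$F{\left(R,c \right)} = -2$ ($F{\left(R,c \right)} = -2 + 0 = -2$)
$l{\left(M,x \right)} = - x$ ($l{\left(M,x \right)} = x \left(-1\right) = - x$)
$S{\left(g,y \right)} = \frac{9}{5}$ ($S{\left(g,y \right)} = \frac{8}{10} + \frac{2}{2} = 8 \cdot \frac{1}{10} + 2 \cdot \frac{1}{2} = \frac{4}{5} + 1 = \frac{9}{5}$)
$P{\left(A,H \right)} = \frac{9}{5}$
$-928 + P{\left(-38,t \right)} = -928 + \frac{9}{5} = - \frac{4631}{5}$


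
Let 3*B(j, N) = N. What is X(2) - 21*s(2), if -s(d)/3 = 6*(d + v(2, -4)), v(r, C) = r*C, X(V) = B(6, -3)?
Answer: -2269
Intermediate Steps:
B(j, N) = N/3
X(V) = -1 (X(V) = (1/3)*(-3) = -1)
v(r, C) = C*r
s(d) = 144 - 18*d (s(d) = -18*(d - 4*2) = -18*(d - 8) = -18*(-8 + d) = -3*(-48 + 6*d) = 144 - 18*d)
X(2) - 21*s(2) = -1 - 21*(144 - 18*2) = -1 - 21*(144 - 36) = -1 - 21*108 = -1 - 2268 = -2269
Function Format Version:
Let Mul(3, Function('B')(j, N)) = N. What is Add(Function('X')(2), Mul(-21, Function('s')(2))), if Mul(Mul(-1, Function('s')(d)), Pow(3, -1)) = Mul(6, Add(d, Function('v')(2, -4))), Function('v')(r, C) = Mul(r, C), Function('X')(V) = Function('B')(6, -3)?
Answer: -2269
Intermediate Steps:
Function('B')(j, N) = Mul(Rational(1, 3), N)
Function('X')(V) = -1 (Function('X')(V) = Mul(Rational(1, 3), -3) = -1)
Function('v')(r, C) = Mul(C, r)
Function('s')(d) = Add(144, Mul(-18, d)) (Function('s')(d) = Mul(-3, Mul(6, Add(d, Mul(-4, 2)))) = Mul(-3, Mul(6, Add(d, -8))) = Mul(-3, Mul(6, Add(-8, d))) = Mul(-3, Add(-48, Mul(6, d))) = Add(144, Mul(-18, d)))
Add(Function('X')(2), Mul(-21, Function('s')(2))) = Add(-1, Mul(-21, Add(144, Mul(-18, 2)))) = Add(-1, Mul(-21, Add(144, -36))) = Add(-1, Mul(-21, 108)) = Add(-1, -2268) = -2269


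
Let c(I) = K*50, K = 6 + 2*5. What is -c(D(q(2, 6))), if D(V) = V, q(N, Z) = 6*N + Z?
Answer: -800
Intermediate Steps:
q(N, Z) = Z + 6*N
K = 16 (K = 6 + 10 = 16)
c(I) = 800 (c(I) = 16*50 = 800)
-c(D(q(2, 6))) = -1*800 = -800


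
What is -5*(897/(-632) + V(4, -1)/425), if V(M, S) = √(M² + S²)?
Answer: 4485/632 - √17/85 ≈ 7.0480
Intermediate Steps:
-5*(897/(-632) + V(4, -1)/425) = -5*(897/(-632) + √(4² + (-1)²)/425) = -5*(897*(-1/632) + √(16 + 1)*(1/425)) = -5*(-897/632 + √17*(1/425)) = -5*(-897/632 + √17/425) = 4485/632 - √17/85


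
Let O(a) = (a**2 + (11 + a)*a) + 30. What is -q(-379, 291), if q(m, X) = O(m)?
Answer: -283143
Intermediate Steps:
O(a) = 30 + a**2 + a*(11 + a) (O(a) = (a**2 + a*(11 + a)) + 30 = 30 + a**2 + a*(11 + a))
q(m, X) = 30 + 2*m**2 + 11*m
-q(-379, 291) = -(30 + 2*(-379)**2 + 11*(-379)) = -(30 + 2*143641 - 4169) = -(30 + 287282 - 4169) = -1*283143 = -283143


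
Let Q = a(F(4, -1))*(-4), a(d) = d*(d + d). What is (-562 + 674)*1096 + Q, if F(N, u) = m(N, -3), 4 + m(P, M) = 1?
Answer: 122680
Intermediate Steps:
m(P, M) = -3 (m(P, M) = -4 + 1 = -3)
F(N, u) = -3
a(d) = 2*d² (a(d) = d*(2*d) = 2*d²)
Q = -72 (Q = (2*(-3)²)*(-4) = (2*9)*(-4) = 18*(-4) = -72)
(-562 + 674)*1096 + Q = (-562 + 674)*1096 - 72 = 112*1096 - 72 = 122752 - 72 = 122680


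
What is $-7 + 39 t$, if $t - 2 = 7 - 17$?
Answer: $-319$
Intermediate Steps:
$t = -8$ ($t = 2 + \left(7 - 17\right) = 2 - 10 = -8$)
$-7 + 39 t = -7 + 39 \left(-8\right) = -7 - 312 = -319$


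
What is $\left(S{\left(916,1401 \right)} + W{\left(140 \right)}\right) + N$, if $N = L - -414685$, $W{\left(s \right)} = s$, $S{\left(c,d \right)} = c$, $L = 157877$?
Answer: $573618$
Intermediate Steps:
$N = 572562$ ($N = 157877 - -414685 = 157877 + 414685 = 572562$)
$\left(S{\left(916,1401 \right)} + W{\left(140 \right)}\right) + N = \left(916 + 140\right) + 572562 = 1056 + 572562 = 573618$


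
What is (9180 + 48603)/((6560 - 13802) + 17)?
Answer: -3399/425 ≈ -7.9977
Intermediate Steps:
(9180 + 48603)/((6560 - 13802) + 17) = 57783/(-7242 + 17) = 57783/(-7225) = 57783*(-1/7225) = -3399/425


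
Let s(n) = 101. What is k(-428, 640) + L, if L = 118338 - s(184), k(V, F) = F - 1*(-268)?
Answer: 119145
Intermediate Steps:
k(V, F) = 268 + F (k(V, F) = F + 268 = 268 + F)
L = 118237 (L = 118338 - 1*101 = 118338 - 101 = 118237)
k(-428, 640) + L = (268 + 640) + 118237 = 908 + 118237 = 119145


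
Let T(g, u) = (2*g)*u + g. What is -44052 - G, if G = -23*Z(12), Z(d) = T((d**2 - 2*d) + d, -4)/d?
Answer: -45823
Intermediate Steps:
T(g, u) = g + 2*g*u (T(g, u) = 2*g*u + g = g + 2*g*u)
Z(d) = (-7*d**2 + 7*d)/d (Z(d) = (((d**2 - 2*d) + d)*(1 + 2*(-4)))/d = ((d**2 - d)*(1 - 8))/d = ((d**2 - d)*(-7))/d = (-7*d**2 + 7*d)/d)
G = 1771 (G = -23*(7 - 7*12) = -23*(7 - 84) = -23*(-77) = 1771)
-44052 - G = -44052 - 1*1771 = -44052 - 1771 = -45823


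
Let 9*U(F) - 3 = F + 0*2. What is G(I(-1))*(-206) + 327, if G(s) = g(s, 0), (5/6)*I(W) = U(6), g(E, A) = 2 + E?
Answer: -1661/5 ≈ -332.20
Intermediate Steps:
U(F) = ⅓ + F/9 (U(F) = ⅓ + (F + 0*2)/9 = ⅓ + (F + 0)/9 = ⅓ + F/9)
I(W) = 6/5 (I(W) = 6*(⅓ + (⅑)*6)/5 = 6*(⅓ + ⅔)/5 = (6/5)*1 = 6/5)
G(s) = 2 + s
G(I(-1))*(-206) + 327 = (2 + 6/5)*(-206) + 327 = (16/5)*(-206) + 327 = -3296/5 + 327 = -1661/5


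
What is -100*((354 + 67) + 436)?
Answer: -85700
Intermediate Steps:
-100*((354 + 67) + 436) = -100*(421 + 436) = -100*857 = -85700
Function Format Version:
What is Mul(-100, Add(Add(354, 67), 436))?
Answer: -85700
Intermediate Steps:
Mul(-100, Add(Add(354, 67), 436)) = Mul(-100, Add(421, 436)) = Mul(-100, 857) = -85700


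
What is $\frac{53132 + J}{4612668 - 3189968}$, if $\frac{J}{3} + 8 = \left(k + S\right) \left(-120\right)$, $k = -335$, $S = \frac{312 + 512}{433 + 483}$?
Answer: $\frac{9926243}{81449575} \approx 0.12187$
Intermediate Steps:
$S = \frac{206}{229}$ ($S = \frac{824}{916} = 824 \cdot \frac{1}{916} = \frac{206}{229} \approx 0.89956$)
$J = \frac{27537744}{229}$ ($J = -24 + 3 \left(-335 + \frac{206}{229}\right) \left(-120\right) = -24 + 3 \left(\left(- \frac{76509}{229}\right) \left(-120\right)\right) = -24 + 3 \cdot \frac{9181080}{229} = -24 + \frac{27543240}{229} = \frac{27537744}{229} \approx 1.2025 \cdot 10^{5}$)
$\frac{53132 + J}{4612668 - 3189968} = \frac{53132 + \frac{27537744}{229}}{4612668 - 3189968} = \frac{39704972}{229 \left(4612668 - 3189968\right)} = \frac{39704972}{229 \cdot 1422700} = \frac{39704972}{229} \cdot \frac{1}{1422700} = \frac{9926243}{81449575}$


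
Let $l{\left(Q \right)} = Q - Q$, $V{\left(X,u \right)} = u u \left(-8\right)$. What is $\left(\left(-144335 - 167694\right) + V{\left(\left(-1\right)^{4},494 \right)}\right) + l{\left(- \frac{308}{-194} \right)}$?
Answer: $-2264317$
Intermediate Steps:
$V{\left(X,u \right)} = - 8 u^{2}$ ($V{\left(X,u \right)} = u^{2} \left(-8\right) = - 8 u^{2}$)
$l{\left(Q \right)} = 0$
$\left(\left(-144335 - 167694\right) + V{\left(\left(-1\right)^{4},494 \right)}\right) + l{\left(- \frac{308}{-194} \right)} = \left(\left(-144335 - 167694\right) - 8 \cdot 494^{2}\right) + 0 = \left(\left(-144335 - 167694\right) - 1952288\right) + 0 = \left(-312029 - 1952288\right) + 0 = -2264317 + 0 = -2264317$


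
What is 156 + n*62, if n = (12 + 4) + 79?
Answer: 6046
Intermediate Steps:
n = 95 (n = 16 + 79 = 95)
156 + n*62 = 156 + 95*62 = 156 + 5890 = 6046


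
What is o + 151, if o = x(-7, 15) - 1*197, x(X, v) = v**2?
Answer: 179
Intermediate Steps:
o = 28 (o = 15**2 - 1*197 = 225 - 197 = 28)
o + 151 = 28 + 151 = 179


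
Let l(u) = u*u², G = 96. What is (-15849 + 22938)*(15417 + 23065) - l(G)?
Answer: 271914162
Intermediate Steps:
l(u) = u³
(-15849 + 22938)*(15417 + 23065) - l(G) = (-15849 + 22938)*(15417 + 23065) - 1*96³ = 7089*38482 - 1*884736 = 272798898 - 884736 = 271914162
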